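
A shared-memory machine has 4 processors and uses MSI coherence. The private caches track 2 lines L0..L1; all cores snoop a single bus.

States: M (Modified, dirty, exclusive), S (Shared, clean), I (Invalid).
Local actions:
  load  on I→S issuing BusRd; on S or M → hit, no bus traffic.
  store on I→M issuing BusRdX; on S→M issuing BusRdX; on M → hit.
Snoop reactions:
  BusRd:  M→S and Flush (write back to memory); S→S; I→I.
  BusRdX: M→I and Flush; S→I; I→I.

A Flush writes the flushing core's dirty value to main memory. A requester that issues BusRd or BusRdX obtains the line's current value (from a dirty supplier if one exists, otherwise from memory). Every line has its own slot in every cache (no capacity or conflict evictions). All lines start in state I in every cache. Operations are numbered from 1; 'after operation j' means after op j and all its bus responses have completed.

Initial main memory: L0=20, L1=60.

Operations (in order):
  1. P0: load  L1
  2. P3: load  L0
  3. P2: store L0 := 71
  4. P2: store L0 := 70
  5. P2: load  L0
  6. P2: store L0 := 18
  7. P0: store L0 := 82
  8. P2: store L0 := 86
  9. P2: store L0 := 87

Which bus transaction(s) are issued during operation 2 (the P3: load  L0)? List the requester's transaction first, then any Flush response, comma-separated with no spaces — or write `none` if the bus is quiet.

[1] P0: load  L1 | P0:S(60), P1:I, P2:I, P3:I | bus: BusRd
[2] P3: load  L0 | P0:I, P1:I, P2:I, P3:S(20) | bus: BusRd
[3] P2: store L0 := 71 | P0:I, P1:I, P2:M(71), P3:I | bus: BusRdX
[4] P2: store L0 := 70 | P0:I, P1:I, P2:M(70), P3:I | bus: none
[5] P2: load  L0 | P0:I, P1:I, P2:M(70), P3:I | bus: none
[6] P2: store L0 := 18 | P0:I, P1:I, P2:M(18), P3:I | bus: none
[7] P0: store L0 := 82 | P0:M(82), P1:I, P2:I, P3:I | bus: BusRdX,Flush
[8] P2: store L0 := 86 | P0:I, P1:I, P2:M(86), P3:I | bus: BusRdX,Flush
[9] P2: store L0 := 87 | P0:I, P1:I, P2:M(87), P3:I | bus: none

bus = BusRd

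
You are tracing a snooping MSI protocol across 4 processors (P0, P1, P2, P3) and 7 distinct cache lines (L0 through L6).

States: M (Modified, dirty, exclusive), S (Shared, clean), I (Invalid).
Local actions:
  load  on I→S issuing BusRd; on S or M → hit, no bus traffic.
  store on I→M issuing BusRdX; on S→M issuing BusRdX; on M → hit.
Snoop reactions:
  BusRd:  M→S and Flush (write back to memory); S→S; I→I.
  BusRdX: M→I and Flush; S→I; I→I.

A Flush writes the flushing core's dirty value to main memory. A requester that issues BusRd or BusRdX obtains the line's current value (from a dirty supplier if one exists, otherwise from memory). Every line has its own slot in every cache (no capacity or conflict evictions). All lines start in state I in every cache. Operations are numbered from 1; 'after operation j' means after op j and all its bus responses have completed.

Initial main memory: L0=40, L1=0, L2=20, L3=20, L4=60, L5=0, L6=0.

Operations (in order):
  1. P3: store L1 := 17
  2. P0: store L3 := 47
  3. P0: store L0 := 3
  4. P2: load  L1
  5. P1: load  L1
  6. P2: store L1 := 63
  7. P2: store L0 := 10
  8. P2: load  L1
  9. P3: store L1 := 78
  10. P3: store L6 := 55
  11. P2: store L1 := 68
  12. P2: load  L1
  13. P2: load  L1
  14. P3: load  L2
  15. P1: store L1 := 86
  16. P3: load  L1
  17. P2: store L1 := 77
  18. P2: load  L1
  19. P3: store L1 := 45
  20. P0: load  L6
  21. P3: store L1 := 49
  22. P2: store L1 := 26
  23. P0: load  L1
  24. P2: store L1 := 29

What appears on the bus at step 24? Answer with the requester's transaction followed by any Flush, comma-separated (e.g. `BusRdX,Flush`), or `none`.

1. P3: store L1 := 17  bus=[BusRdX]  L1: P0=I P1=I P2=I P3=M  mem[L1]=0
2. P0: store L3 := 47  bus=[BusRdX]  L3: P0=M P1=I P2=I P3=I  mem[L3]=20
3. P0: store L0 := 3  bus=[BusRdX]  L0: P0=M P1=I P2=I P3=I  mem[L0]=40
4. P2: load  L1  bus=[BusRd,Flush]  L1: P0=I P1=I P2=S P3=S  mem[L1]=17
5. P1: load  L1  bus=[BusRd]  L1: P0=I P1=S P2=S P3=S  mem[L1]=17
6. P2: store L1 := 63  bus=[BusRdX]  L1: P0=I P1=I P2=M P3=I  mem[L1]=17
7. P2: store L0 := 10  bus=[BusRdX,Flush]  L0: P0=I P1=I P2=M P3=I  mem[L0]=3
8. P2: load  L1  bus=[-]  L1: P0=I P1=I P2=M P3=I  mem[L1]=17
9. P3: store L1 := 78  bus=[BusRdX,Flush]  L1: P0=I P1=I P2=I P3=M  mem[L1]=63
10. P3: store L6 := 55  bus=[BusRdX]  L6: P0=I P1=I P2=I P3=M  mem[L6]=0
11. P2: store L1 := 68  bus=[BusRdX,Flush]  L1: P0=I P1=I P2=M P3=I  mem[L1]=78
12. P2: load  L1  bus=[-]  L1: P0=I P1=I P2=M P3=I  mem[L1]=78
13. P2: load  L1  bus=[-]  L1: P0=I P1=I P2=M P3=I  mem[L1]=78
14. P3: load  L2  bus=[BusRd]  L2: P0=I P1=I P2=I P3=S  mem[L2]=20
15. P1: store L1 := 86  bus=[BusRdX,Flush]  L1: P0=I P1=M P2=I P3=I  mem[L1]=68
16. P3: load  L1  bus=[BusRd,Flush]  L1: P0=I P1=S P2=I P3=S  mem[L1]=86
17. P2: store L1 := 77  bus=[BusRdX]  L1: P0=I P1=I P2=M P3=I  mem[L1]=86
18. P2: load  L1  bus=[-]  L1: P0=I P1=I P2=M P3=I  mem[L1]=86
19. P3: store L1 := 45  bus=[BusRdX,Flush]  L1: P0=I P1=I P2=I P3=M  mem[L1]=77
20. P0: load  L6  bus=[BusRd,Flush]  L6: P0=S P1=I P2=I P3=S  mem[L6]=55
21. P3: store L1 := 49  bus=[-]  L1: P0=I P1=I P2=I P3=M  mem[L1]=77
22. P2: store L1 := 26  bus=[BusRdX,Flush]  L1: P0=I P1=I P2=M P3=I  mem[L1]=49
23. P0: load  L1  bus=[BusRd,Flush]  L1: P0=S P1=I P2=S P3=I  mem[L1]=26
24. P2: store L1 := 29  bus=[BusRdX]  L1: P0=I P1=I P2=M P3=I  mem[L1]=26

bus = BusRdX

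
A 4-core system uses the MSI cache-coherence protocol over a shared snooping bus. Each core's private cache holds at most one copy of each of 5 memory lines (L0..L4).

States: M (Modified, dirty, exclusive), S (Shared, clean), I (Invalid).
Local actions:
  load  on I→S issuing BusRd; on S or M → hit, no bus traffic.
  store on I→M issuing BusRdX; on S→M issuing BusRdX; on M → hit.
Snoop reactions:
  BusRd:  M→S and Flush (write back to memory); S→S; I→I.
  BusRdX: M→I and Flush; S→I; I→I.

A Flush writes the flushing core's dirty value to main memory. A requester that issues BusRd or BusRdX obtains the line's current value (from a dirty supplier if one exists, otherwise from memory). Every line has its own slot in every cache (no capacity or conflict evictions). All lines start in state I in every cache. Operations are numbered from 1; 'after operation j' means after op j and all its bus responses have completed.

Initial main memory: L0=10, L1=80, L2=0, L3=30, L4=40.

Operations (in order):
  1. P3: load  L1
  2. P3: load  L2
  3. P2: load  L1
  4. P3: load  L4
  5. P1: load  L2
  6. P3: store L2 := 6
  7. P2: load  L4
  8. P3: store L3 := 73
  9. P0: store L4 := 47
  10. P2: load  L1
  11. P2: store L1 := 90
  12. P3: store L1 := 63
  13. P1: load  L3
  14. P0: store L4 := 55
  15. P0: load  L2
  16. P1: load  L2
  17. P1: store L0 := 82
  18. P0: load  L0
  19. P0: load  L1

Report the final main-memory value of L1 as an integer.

  op1 P3: load  L1 → I/I/I/S on L1; bus BusRd; mem=80
  op2 P3: load  L2 → I/I/I/S on L2; bus BusRd; mem=0
  op3 P2: load  L1 → I/I/S/S on L1; bus BusRd; mem=80
  op4 P3: load  L4 → I/I/I/S on L4; bus BusRd; mem=40
  op5 P1: load  L2 → I/S/I/S on L2; bus BusRd; mem=0
  op6 P3: store L2 := 6 → I/I/I/M on L2; bus BusRdX; mem=0
  op7 P2: load  L4 → I/I/S/S on L4; bus BusRd; mem=40
  op8 P3: store L3 := 73 → I/I/I/M on L3; bus BusRdX; mem=30
  op9 P0: store L4 := 47 → M/I/I/I on L4; bus BusRdX; mem=40
  op10 P2: load  L1 → I/I/S/S on L1; bus (none); mem=80
  op11 P2: store L1 := 90 → I/I/M/I on L1; bus BusRdX; mem=80
  op12 P3: store L1 := 63 → I/I/I/M on L1; bus BusRdX Flush; mem=90
  op13 P1: load  L3 → I/S/I/S on L3; bus BusRd Flush; mem=73
  op14 P0: store L4 := 55 → M/I/I/I on L4; bus (none); mem=40
  op15 P0: load  L2 → S/I/I/S on L2; bus BusRd Flush; mem=6
  op16 P1: load  L2 → S/S/I/S on L2; bus BusRd; mem=6
  op17 P1: store L0 := 82 → I/M/I/I on L0; bus BusRdX; mem=10
  op18 P0: load  L0 → S/S/I/I on L0; bus BusRd Flush; mem=82
  op19 P0: load  L1 → S/I/I/S on L1; bus BusRd Flush; mem=63

memory[L1] = 63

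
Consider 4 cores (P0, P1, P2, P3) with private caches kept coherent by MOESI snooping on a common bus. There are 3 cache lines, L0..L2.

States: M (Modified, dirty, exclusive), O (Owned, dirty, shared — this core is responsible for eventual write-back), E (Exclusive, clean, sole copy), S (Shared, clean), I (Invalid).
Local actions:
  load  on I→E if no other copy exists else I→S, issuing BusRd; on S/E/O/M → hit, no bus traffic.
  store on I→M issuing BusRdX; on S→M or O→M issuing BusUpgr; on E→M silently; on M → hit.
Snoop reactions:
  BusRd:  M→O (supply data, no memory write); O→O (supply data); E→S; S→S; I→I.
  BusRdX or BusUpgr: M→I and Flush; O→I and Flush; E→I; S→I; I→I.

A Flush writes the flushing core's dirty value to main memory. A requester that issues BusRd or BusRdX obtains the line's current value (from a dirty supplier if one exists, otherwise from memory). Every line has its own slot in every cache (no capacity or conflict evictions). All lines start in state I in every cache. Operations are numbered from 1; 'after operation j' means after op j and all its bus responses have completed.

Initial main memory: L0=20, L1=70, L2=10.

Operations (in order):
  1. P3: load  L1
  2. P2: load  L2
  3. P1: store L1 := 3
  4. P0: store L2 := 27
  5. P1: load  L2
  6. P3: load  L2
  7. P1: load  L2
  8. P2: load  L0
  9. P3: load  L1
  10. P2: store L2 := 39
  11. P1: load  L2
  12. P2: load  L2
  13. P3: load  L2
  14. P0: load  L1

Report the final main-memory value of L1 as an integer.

memory[L1] = 70

1. P3: load  L1  bus=[BusRd]  L1: P0=I P1=I P2=I P3=E  mem[L1]=70
2. P2: load  L2  bus=[BusRd]  L2: P0=I P1=I P2=E P3=I  mem[L2]=10
3. P1: store L1 := 3  bus=[BusRdX]  L1: P0=I P1=M P2=I P3=I  mem[L1]=70
4. P0: store L2 := 27  bus=[BusRdX]  L2: P0=M P1=I P2=I P3=I  mem[L2]=10
5. P1: load  L2  bus=[BusRd]  L2: P0=O P1=S P2=I P3=I  mem[L2]=10
6. P3: load  L2  bus=[BusRd]  L2: P0=O P1=S P2=I P3=S  mem[L2]=10
7. P1: load  L2  bus=[-]  L2: P0=O P1=S P2=I P3=S  mem[L2]=10
8. P2: load  L0  bus=[BusRd]  L0: P0=I P1=I P2=E P3=I  mem[L0]=20
9. P3: load  L1  bus=[BusRd]  L1: P0=I P1=O P2=I P3=S  mem[L1]=70
10. P2: store L2 := 39  bus=[BusRdX,Flush]  L2: P0=I P1=I P2=M P3=I  mem[L2]=27
11. P1: load  L2  bus=[BusRd]  L2: P0=I P1=S P2=O P3=I  mem[L2]=27
12. P2: load  L2  bus=[-]  L2: P0=I P1=S P2=O P3=I  mem[L2]=27
13. P3: load  L2  bus=[BusRd]  L2: P0=I P1=S P2=O P3=S  mem[L2]=27
14. P0: load  L1  bus=[BusRd]  L1: P0=S P1=O P2=I P3=S  mem[L1]=70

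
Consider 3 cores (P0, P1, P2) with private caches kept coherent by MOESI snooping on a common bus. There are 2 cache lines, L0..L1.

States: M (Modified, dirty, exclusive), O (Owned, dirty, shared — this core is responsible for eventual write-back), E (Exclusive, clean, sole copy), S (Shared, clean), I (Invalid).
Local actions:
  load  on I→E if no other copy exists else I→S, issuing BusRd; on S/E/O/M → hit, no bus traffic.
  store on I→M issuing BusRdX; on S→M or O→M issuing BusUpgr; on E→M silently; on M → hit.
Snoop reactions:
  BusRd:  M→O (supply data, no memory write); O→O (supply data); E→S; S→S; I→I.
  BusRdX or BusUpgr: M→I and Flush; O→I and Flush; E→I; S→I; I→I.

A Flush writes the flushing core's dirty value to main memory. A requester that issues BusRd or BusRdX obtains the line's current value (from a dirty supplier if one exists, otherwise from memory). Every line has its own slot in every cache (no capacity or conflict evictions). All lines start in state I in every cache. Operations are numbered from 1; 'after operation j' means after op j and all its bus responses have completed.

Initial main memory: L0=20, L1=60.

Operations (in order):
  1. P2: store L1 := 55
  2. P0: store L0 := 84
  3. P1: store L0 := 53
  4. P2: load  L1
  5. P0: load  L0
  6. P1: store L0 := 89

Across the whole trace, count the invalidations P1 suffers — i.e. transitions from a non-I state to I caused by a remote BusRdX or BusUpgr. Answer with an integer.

invalidations = 0

  op1 P2: store L1 := 55 → I/I/M on L1; bus BusRdX; mem=60
  op2 P0: store L0 := 84 → M/I/I on L0; bus BusRdX; mem=20
  op3 P1: store L0 := 53 → I/M/I on L0; bus BusRdX Flush; mem=84
  op4 P2: load  L1 → I/I/M on L1; bus (none); mem=60
  op5 P0: load  L0 → S/O/I on L0; bus BusRd; mem=84
  op6 P1: store L0 := 89 → I/M/I on L0; bus BusUpgr; mem=84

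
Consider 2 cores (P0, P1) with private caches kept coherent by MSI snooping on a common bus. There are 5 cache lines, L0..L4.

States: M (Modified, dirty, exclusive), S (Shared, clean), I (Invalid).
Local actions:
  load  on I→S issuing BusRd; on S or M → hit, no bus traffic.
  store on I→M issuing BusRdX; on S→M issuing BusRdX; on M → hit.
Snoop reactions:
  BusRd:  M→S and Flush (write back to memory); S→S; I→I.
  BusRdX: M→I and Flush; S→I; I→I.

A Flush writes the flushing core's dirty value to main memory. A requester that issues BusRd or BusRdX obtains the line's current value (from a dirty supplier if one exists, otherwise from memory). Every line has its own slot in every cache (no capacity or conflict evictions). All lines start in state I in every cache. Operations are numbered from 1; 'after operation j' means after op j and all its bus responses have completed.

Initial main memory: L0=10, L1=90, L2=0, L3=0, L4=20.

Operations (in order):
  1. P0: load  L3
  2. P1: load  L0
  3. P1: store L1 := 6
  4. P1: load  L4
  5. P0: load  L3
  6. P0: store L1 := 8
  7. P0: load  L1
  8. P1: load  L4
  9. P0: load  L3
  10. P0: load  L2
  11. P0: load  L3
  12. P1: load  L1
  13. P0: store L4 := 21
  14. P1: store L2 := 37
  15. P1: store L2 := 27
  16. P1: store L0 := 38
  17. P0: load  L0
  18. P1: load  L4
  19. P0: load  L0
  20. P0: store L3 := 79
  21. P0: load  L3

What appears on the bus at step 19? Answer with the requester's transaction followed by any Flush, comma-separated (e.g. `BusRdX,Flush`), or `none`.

bus = none

  op1 P0: load  L3 → S/I on L3; bus BusRd; mem=0
  op2 P1: load  L0 → I/S on L0; bus BusRd; mem=10
  op3 P1: store L1 := 6 → I/M on L1; bus BusRdX; mem=90
  op4 P1: load  L4 → I/S on L4; bus BusRd; mem=20
  op5 P0: load  L3 → S/I on L3; bus (none); mem=0
  op6 P0: store L1 := 8 → M/I on L1; bus BusRdX Flush; mem=6
  op7 P0: load  L1 → M/I on L1; bus (none); mem=6
  op8 P1: load  L4 → I/S on L4; bus (none); mem=20
  op9 P0: load  L3 → S/I on L3; bus (none); mem=0
  op10 P0: load  L2 → S/I on L2; bus BusRd; mem=0
  op11 P0: load  L3 → S/I on L3; bus (none); mem=0
  op12 P1: load  L1 → S/S on L1; bus BusRd Flush; mem=8
  op13 P0: store L4 := 21 → M/I on L4; bus BusRdX; mem=20
  op14 P1: store L2 := 37 → I/M on L2; bus BusRdX; mem=0
  op15 P1: store L2 := 27 → I/M on L2; bus (none); mem=0
  op16 P1: store L0 := 38 → I/M on L0; bus BusRdX; mem=10
  op17 P0: load  L0 → S/S on L0; bus BusRd Flush; mem=38
  op18 P1: load  L4 → S/S on L4; bus BusRd Flush; mem=21
  op19 P0: load  L0 → S/S on L0; bus (none); mem=38
  op20 P0: store L3 := 79 → M/I on L3; bus BusRdX; mem=0
  op21 P0: load  L3 → M/I on L3; bus (none); mem=0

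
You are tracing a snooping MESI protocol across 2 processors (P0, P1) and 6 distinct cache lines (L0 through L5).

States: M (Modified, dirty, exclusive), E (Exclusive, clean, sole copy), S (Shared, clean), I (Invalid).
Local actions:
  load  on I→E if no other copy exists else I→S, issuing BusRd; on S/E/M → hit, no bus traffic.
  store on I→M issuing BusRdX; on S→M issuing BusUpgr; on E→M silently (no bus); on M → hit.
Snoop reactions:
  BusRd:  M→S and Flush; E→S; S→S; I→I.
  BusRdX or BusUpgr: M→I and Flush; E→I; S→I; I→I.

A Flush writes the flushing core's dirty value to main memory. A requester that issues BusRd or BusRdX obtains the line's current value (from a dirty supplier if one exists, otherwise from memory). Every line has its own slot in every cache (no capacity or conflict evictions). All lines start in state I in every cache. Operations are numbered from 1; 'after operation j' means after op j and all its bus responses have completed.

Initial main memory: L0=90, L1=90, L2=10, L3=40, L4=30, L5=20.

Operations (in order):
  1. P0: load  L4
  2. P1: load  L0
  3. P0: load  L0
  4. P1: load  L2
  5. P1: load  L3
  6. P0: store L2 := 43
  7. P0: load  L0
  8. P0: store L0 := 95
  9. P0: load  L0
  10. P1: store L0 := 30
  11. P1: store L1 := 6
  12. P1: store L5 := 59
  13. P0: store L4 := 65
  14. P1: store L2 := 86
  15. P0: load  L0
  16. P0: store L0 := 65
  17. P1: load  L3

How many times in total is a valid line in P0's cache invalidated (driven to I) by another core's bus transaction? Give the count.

invalidations = 2

[1] P0: load  L4 | P0:E(30), P1:I | bus: BusRd
[2] P1: load  L0 | P0:I, P1:E(90) | bus: BusRd
[3] P0: load  L0 | P0:S(90), P1:S(90) | bus: BusRd
[4] P1: load  L2 | P0:I, P1:E(10) | bus: BusRd
[5] P1: load  L3 | P0:I, P1:E(40) | bus: BusRd
[6] P0: store L2 := 43 | P0:M(43), P1:I | bus: BusRdX
[7] P0: load  L0 | P0:S(90), P1:S(90) | bus: none
[8] P0: store L0 := 95 | P0:M(95), P1:I | bus: BusUpgr
[9] P0: load  L0 | P0:M(95), P1:I | bus: none
[10] P1: store L0 := 30 | P0:I, P1:M(30) | bus: BusRdX,Flush
[11] P1: store L1 := 6 | P0:I, P1:M(6) | bus: BusRdX
[12] P1: store L5 := 59 | P0:I, P1:M(59) | bus: BusRdX
[13] P0: store L4 := 65 | P0:M(65), P1:I | bus: none
[14] P1: store L2 := 86 | P0:I, P1:M(86) | bus: BusRdX,Flush
[15] P0: load  L0 | P0:S(30), P1:S(30) | bus: BusRd,Flush
[16] P0: store L0 := 65 | P0:M(65), P1:I | bus: BusUpgr
[17] P1: load  L3 | P0:I, P1:E(40) | bus: none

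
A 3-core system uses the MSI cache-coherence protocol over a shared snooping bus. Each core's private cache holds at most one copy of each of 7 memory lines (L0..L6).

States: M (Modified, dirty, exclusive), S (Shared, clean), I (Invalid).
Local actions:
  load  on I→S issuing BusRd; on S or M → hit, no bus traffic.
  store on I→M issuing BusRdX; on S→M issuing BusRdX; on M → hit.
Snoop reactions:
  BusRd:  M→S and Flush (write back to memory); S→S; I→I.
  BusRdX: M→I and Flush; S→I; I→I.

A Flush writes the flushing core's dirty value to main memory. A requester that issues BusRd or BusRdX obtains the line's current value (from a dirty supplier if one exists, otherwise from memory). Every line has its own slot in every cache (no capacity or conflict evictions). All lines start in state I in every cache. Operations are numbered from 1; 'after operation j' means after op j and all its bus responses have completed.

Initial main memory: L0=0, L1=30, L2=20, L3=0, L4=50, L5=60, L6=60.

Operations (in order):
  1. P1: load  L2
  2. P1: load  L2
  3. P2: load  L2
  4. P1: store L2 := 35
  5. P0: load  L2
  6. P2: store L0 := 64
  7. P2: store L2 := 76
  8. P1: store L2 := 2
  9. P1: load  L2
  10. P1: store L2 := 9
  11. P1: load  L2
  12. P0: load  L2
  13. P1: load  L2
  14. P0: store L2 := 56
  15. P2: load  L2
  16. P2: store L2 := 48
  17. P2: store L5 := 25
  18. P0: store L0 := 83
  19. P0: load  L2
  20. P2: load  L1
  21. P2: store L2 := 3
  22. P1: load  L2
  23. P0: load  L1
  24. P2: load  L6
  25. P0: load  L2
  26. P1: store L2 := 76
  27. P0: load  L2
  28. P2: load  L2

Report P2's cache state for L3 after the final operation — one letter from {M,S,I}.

1. P1: load  L2  bus=[BusRd]  L2: P0=I P1=S P2=I  mem[L2]=20
2. P1: load  L2  bus=[-]  L2: P0=I P1=S P2=I  mem[L2]=20
3. P2: load  L2  bus=[BusRd]  L2: P0=I P1=S P2=S  mem[L2]=20
4. P1: store L2 := 35  bus=[BusRdX]  L2: P0=I P1=M P2=I  mem[L2]=20
5. P0: load  L2  bus=[BusRd,Flush]  L2: P0=S P1=S P2=I  mem[L2]=35
6. P2: store L0 := 64  bus=[BusRdX]  L0: P0=I P1=I P2=M  mem[L0]=0
7. P2: store L2 := 76  bus=[BusRdX]  L2: P0=I P1=I P2=M  mem[L2]=35
8. P1: store L2 := 2  bus=[BusRdX,Flush]  L2: P0=I P1=M P2=I  mem[L2]=76
9. P1: load  L2  bus=[-]  L2: P0=I P1=M P2=I  mem[L2]=76
10. P1: store L2 := 9  bus=[-]  L2: P0=I P1=M P2=I  mem[L2]=76
11. P1: load  L2  bus=[-]  L2: P0=I P1=M P2=I  mem[L2]=76
12. P0: load  L2  bus=[BusRd,Flush]  L2: P0=S P1=S P2=I  mem[L2]=9
13. P1: load  L2  bus=[-]  L2: P0=S P1=S P2=I  mem[L2]=9
14. P0: store L2 := 56  bus=[BusRdX]  L2: P0=M P1=I P2=I  mem[L2]=9
15. P2: load  L2  bus=[BusRd,Flush]  L2: P0=S P1=I P2=S  mem[L2]=56
16. P2: store L2 := 48  bus=[BusRdX]  L2: P0=I P1=I P2=M  mem[L2]=56
17. P2: store L5 := 25  bus=[BusRdX]  L5: P0=I P1=I P2=M  mem[L5]=60
18. P0: store L0 := 83  bus=[BusRdX,Flush]  L0: P0=M P1=I P2=I  mem[L0]=64
19. P0: load  L2  bus=[BusRd,Flush]  L2: P0=S P1=I P2=S  mem[L2]=48
20. P2: load  L1  bus=[BusRd]  L1: P0=I P1=I P2=S  mem[L1]=30
21. P2: store L2 := 3  bus=[BusRdX]  L2: P0=I P1=I P2=M  mem[L2]=48
22. P1: load  L2  bus=[BusRd,Flush]  L2: P0=I P1=S P2=S  mem[L2]=3
23. P0: load  L1  bus=[BusRd]  L1: P0=S P1=I P2=S  mem[L1]=30
24. P2: load  L6  bus=[BusRd]  L6: P0=I P1=I P2=S  mem[L6]=60
25. P0: load  L2  bus=[BusRd]  L2: P0=S P1=S P2=S  mem[L2]=3
26. P1: store L2 := 76  bus=[BusRdX]  L2: P0=I P1=M P2=I  mem[L2]=3
27. P0: load  L2  bus=[BusRd,Flush]  L2: P0=S P1=S P2=I  mem[L2]=76
28. P2: load  L2  bus=[BusRd]  L2: P0=S P1=S P2=S  mem[L2]=76

state = I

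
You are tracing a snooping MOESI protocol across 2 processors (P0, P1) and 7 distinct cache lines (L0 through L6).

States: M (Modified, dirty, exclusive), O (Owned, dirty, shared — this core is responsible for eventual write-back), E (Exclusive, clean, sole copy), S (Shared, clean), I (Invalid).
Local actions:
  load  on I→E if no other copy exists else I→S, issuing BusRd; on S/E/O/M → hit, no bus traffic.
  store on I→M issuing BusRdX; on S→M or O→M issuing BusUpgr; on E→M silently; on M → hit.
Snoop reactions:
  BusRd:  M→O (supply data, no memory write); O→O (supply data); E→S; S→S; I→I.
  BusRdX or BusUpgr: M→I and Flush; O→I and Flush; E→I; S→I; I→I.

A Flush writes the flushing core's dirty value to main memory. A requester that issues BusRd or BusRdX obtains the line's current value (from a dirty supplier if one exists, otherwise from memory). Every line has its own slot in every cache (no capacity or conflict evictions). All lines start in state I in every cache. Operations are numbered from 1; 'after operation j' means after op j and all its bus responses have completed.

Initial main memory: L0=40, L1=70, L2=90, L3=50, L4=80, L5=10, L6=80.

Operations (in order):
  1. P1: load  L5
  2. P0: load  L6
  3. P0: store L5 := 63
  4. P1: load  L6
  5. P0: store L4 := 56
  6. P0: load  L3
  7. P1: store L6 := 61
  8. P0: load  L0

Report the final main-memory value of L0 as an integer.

memory[L0] = 40

1. P1: load  L5  bus=[BusRd]  L5: P0=I P1=E  mem[L5]=10
2. P0: load  L6  bus=[BusRd]  L6: P0=E P1=I  mem[L6]=80
3. P0: store L5 := 63  bus=[BusRdX]  L5: P0=M P1=I  mem[L5]=10
4. P1: load  L6  bus=[BusRd]  L6: P0=S P1=S  mem[L6]=80
5. P0: store L4 := 56  bus=[BusRdX]  L4: P0=M P1=I  mem[L4]=80
6. P0: load  L3  bus=[BusRd]  L3: P0=E P1=I  mem[L3]=50
7. P1: store L6 := 61  bus=[BusUpgr]  L6: P0=I P1=M  mem[L6]=80
8. P0: load  L0  bus=[BusRd]  L0: P0=E P1=I  mem[L0]=40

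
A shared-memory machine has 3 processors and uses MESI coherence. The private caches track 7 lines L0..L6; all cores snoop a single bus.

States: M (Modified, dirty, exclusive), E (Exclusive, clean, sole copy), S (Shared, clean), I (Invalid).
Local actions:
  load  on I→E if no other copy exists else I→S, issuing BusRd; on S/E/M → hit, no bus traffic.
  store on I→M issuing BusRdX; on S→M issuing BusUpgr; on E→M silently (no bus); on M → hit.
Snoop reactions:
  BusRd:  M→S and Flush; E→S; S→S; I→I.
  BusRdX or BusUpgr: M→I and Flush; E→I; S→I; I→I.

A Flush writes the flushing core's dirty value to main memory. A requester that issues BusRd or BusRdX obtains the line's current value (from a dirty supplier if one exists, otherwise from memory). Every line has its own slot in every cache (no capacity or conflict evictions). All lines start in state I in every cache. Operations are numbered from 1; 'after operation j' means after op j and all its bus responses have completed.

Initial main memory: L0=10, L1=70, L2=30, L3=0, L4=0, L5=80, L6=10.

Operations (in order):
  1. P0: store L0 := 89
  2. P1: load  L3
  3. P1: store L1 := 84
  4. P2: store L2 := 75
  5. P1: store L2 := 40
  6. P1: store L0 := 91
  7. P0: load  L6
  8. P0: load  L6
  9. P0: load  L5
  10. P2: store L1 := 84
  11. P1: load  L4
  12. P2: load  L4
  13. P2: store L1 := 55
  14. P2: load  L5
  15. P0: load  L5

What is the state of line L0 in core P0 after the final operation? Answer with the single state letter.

[1] P0: store L0 := 89 | P0:M(89), P1:I, P2:I | bus: BusRdX
[2] P1: load  L3 | P0:I, P1:E(0), P2:I | bus: BusRd
[3] P1: store L1 := 84 | P0:I, P1:M(84), P2:I | bus: BusRdX
[4] P2: store L2 := 75 | P0:I, P1:I, P2:M(75) | bus: BusRdX
[5] P1: store L2 := 40 | P0:I, P1:M(40), P2:I | bus: BusRdX,Flush
[6] P1: store L0 := 91 | P0:I, P1:M(91), P2:I | bus: BusRdX,Flush
[7] P0: load  L6 | P0:E(10), P1:I, P2:I | bus: BusRd
[8] P0: load  L6 | P0:E(10), P1:I, P2:I | bus: none
[9] P0: load  L5 | P0:E(80), P1:I, P2:I | bus: BusRd
[10] P2: store L1 := 84 | P0:I, P1:I, P2:M(84) | bus: BusRdX,Flush
[11] P1: load  L4 | P0:I, P1:E(0), P2:I | bus: BusRd
[12] P2: load  L4 | P0:I, P1:S(0), P2:S(0) | bus: BusRd
[13] P2: store L1 := 55 | P0:I, P1:I, P2:M(55) | bus: none
[14] P2: load  L5 | P0:S(80), P1:I, P2:S(80) | bus: BusRd
[15] P0: load  L5 | P0:S(80), P1:I, P2:S(80) | bus: none

state = I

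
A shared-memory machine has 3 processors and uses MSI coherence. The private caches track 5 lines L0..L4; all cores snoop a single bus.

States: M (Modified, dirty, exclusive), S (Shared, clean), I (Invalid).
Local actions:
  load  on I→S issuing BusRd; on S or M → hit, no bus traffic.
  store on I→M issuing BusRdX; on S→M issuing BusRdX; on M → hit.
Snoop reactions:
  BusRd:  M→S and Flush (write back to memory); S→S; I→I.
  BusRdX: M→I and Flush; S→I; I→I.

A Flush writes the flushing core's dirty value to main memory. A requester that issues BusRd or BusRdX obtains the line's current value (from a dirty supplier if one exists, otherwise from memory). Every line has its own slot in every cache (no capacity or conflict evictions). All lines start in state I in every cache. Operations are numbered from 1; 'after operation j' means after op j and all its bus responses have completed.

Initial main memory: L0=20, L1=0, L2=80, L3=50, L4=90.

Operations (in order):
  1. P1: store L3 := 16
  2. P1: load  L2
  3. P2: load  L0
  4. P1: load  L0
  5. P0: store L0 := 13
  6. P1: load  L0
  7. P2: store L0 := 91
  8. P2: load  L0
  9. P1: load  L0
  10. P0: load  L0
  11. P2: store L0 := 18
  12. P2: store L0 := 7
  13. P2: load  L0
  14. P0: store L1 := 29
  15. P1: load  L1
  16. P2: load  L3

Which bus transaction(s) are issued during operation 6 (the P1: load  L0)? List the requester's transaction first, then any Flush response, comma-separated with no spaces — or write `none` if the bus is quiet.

[1] P1: store L3 := 16 | P0:I, P1:M(16), P2:I | bus: BusRdX
[2] P1: load  L2 | P0:I, P1:S(80), P2:I | bus: BusRd
[3] P2: load  L0 | P0:I, P1:I, P2:S(20) | bus: BusRd
[4] P1: load  L0 | P0:I, P1:S(20), P2:S(20) | bus: BusRd
[5] P0: store L0 := 13 | P0:M(13), P1:I, P2:I | bus: BusRdX
[6] P1: load  L0 | P0:S(13), P1:S(13), P2:I | bus: BusRd,Flush
[7] P2: store L0 := 91 | P0:I, P1:I, P2:M(91) | bus: BusRdX
[8] P2: load  L0 | P0:I, P1:I, P2:M(91) | bus: none
[9] P1: load  L0 | P0:I, P1:S(91), P2:S(91) | bus: BusRd,Flush
[10] P0: load  L0 | P0:S(91), P1:S(91), P2:S(91) | bus: BusRd
[11] P2: store L0 := 18 | P0:I, P1:I, P2:M(18) | bus: BusRdX
[12] P2: store L0 := 7 | P0:I, P1:I, P2:M(7) | bus: none
[13] P2: load  L0 | P0:I, P1:I, P2:M(7) | bus: none
[14] P0: store L1 := 29 | P0:M(29), P1:I, P2:I | bus: BusRdX
[15] P1: load  L1 | P0:S(29), P1:S(29), P2:I | bus: BusRd,Flush
[16] P2: load  L3 | P0:I, P1:S(16), P2:S(16) | bus: BusRd,Flush

bus = BusRd,Flush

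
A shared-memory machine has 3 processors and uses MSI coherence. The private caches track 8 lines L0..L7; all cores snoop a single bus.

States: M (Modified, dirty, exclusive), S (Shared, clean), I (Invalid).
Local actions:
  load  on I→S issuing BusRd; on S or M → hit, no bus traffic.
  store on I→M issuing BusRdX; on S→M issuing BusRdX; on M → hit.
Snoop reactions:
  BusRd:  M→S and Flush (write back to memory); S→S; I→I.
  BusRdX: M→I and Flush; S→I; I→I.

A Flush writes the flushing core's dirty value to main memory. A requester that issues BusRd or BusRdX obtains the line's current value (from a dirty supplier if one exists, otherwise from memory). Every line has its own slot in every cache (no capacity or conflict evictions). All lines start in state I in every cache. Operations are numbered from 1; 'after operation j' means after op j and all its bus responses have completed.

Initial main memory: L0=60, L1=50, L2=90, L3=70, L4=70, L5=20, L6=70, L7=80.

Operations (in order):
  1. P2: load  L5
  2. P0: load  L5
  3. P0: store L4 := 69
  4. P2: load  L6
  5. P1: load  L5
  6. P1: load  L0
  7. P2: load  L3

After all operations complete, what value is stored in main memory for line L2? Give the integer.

  op1 P2: load  L5 → I/I/S on L5; bus BusRd; mem=20
  op2 P0: load  L5 → S/I/S on L5; bus BusRd; mem=20
  op3 P0: store L4 := 69 → M/I/I on L4; bus BusRdX; mem=70
  op4 P2: load  L6 → I/I/S on L6; bus BusRd; mem=70
  op5 P1: load  L5 → S/S/S on L5; bus BusRd; mem=20
  op6 P1: load  L0 → I/S/I on L0; bus BusRd; mem=60
  op7 P2: load  L3 → I/I/S on L3; bus BusRd; mem=70

memory[L2] = 90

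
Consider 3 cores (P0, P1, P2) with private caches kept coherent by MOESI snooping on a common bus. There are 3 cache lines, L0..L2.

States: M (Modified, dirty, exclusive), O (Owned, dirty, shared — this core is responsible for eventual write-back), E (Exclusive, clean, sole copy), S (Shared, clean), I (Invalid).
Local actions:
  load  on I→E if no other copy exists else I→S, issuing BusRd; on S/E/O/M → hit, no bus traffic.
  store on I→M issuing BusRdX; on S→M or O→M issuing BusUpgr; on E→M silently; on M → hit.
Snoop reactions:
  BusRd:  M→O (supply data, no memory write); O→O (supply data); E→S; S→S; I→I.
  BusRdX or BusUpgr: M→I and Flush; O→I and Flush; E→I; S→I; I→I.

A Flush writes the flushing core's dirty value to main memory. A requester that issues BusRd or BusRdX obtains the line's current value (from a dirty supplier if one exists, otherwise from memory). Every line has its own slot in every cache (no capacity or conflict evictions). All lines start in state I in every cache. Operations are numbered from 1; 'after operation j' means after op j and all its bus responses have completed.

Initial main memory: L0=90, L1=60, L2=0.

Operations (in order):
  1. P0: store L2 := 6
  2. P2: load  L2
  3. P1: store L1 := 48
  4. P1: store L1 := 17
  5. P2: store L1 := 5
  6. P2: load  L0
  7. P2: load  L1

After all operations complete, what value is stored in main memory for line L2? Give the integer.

  op1 P0: store L2 := 6 → M/I/I on L2; bus BusRdX; mem=0
  op2 P2: load  L2 → O/I/S on L2; bus BusRd; mem=0
  op3 P1: store L1 := 48 → I/M/I on L1; bus BusRdX; mem=60
  op4 P1: store L1 := 17 → I/M/I on L1; bus (none); mem=60
  op5 P2: store L1 := 5 → I/I/M on L1; bus BusRdX Flush; mem=17
  op6 P2: load  L0 → I/I/E on L0; bus BusRd; mem=90
  op7 P2: load  L1 → I/I/M on L1; bus (none); mem=17

memory[L2] = 0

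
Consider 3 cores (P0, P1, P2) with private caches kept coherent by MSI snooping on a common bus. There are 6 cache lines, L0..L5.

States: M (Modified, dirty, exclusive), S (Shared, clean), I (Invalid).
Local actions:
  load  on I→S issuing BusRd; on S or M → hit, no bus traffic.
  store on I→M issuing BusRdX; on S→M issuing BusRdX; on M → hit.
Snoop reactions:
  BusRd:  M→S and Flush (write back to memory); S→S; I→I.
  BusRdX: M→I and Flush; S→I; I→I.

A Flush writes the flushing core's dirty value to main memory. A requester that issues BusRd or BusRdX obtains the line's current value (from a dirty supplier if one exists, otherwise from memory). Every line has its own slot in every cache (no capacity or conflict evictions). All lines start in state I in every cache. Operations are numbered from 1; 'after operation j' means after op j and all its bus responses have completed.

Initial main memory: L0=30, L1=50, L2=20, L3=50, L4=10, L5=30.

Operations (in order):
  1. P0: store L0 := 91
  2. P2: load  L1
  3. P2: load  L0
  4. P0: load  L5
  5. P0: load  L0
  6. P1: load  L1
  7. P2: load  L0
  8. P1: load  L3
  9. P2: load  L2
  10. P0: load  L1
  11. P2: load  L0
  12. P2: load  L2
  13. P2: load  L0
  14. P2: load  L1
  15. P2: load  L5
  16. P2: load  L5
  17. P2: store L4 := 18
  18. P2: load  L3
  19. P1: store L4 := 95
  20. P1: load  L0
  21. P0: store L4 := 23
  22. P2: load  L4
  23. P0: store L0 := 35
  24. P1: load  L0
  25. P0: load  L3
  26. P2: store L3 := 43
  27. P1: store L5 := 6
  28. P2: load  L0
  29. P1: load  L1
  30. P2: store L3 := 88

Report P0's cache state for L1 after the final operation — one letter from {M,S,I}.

1. P0: store L0 := 91  bus=[BusRdX]  L0: P0=M P1=I P2=I  mem[L0]=30
2. P2: load  L1  bus=[BusRd]  L1: P0=I P1=I P2=S  mem[L1]=50
3. P2: load  L0  bus=[BusRd,Flush]  L0: P0=S P1=I P2=S  mem[L0]=91
4. P0: load  L5  bus=[BusRd]  L5: P0=S P1=I P2=I  mem[L5]=30
5. P0: load  L0  bus=[-]  L0: P0=S P1=I P2=S  mem[L0]=91
6. P1: load  L1  bus=[BusRd]  L1: P0=I P1=S P2=S  mem[L1]=50
7. P2: load  L0  bus=[-]  L0: P0=S P1=I P2=S  mem[L0]=91
8. P1: load  L3  bus=[BusRd]  L3: P0=I P1=S P2=I  mem[L3]=50
9. P2: load  L2  bus=[BusRd]  L2: P0=I P1=I P2=S  mem[L2]=20
10. P0: load  L1  bus=[BusRd]  L1: P0=S P1=S P2=S  mem[L1]=50
11. P2: load  L0  bus=[-]  L0: P0=S P1=I P2=S  mem[L0]=91
12. P2: load  L2  bus=[-]  L2: P0=I P1=I P2=S  mem[L2]=20
13. P2: load  L0  bus=[-]  L0: P0=S P1=I P2=S  mem[L0]=91
14. P2: load  L1  bus=[-]  L1: P0=S P1=S P2=S  mem[L1]=50
15. P2: load  L5  bus=[BusRd]  L5: P0=S P1=I P2=S  mem[L5]=30
16. P2: load  L5  bus=[-]  L5: P0=S P1=I P2=S  mem[L5]=30
17. P2: store L4 := 18  bus=[BusRdX]  L4: P0=I P1=I P2=M  mem[L4]=10
18. P2: load  L3  bus=[BusRd]  L3: P0=I P1=S P2=S  mem[L3]=50
19. P1: store L4 := 95  bus=[BusRdX,Flush]  L4: P0=I P1=M P2=I  mem[L4]=18
20. P1: load  L0  bus=[BusRd]  L0: P0=S P1=S P2=S  mem[L0]=91
21. P0: store L4 := 23  bus=[BusRdX,Flush]  L4: P0=M P1=I P2=I  mem[L4]=95
22. P2: load  L4  bus=[BusRd,Flush]  L4: P0=S P1=I P2=S  mem[L4]=23
23. P0: store L0 := 35  bus=[BusRdX]  L0: P0=M P1=I P2=I  mem[L0]=91
24. P1: load  L0  bus=[BusRd,Flush]  L0: P0=S P1=S P2=I  mem[L0]=35
25. P0: load  L3  bus=[BusRd]  L3: P0=S P1=S P2=S  mem[L3]=50
26. P2: store L3 := 43  bus=[BusRdX]  L3: P0=I P1=I P2=M  mem[L3]=50
27. P1: store L5 := 6  bus=[BusRdX]  L5: P0=I P1=M P2=I  mem[L5]=30
28. P2: load  L0  bus=[BusRd]  L0: P0=S P1=S P2=S  mem[L0]=35
29. P1: load  L1  bus=[-]  L1: P0=S P1=S P2=S  mem[L1]=50
30. P2: store L3 := 88  bus=[-]  L3: P0=I P1=I P2=M  mem[L3]=50

state = S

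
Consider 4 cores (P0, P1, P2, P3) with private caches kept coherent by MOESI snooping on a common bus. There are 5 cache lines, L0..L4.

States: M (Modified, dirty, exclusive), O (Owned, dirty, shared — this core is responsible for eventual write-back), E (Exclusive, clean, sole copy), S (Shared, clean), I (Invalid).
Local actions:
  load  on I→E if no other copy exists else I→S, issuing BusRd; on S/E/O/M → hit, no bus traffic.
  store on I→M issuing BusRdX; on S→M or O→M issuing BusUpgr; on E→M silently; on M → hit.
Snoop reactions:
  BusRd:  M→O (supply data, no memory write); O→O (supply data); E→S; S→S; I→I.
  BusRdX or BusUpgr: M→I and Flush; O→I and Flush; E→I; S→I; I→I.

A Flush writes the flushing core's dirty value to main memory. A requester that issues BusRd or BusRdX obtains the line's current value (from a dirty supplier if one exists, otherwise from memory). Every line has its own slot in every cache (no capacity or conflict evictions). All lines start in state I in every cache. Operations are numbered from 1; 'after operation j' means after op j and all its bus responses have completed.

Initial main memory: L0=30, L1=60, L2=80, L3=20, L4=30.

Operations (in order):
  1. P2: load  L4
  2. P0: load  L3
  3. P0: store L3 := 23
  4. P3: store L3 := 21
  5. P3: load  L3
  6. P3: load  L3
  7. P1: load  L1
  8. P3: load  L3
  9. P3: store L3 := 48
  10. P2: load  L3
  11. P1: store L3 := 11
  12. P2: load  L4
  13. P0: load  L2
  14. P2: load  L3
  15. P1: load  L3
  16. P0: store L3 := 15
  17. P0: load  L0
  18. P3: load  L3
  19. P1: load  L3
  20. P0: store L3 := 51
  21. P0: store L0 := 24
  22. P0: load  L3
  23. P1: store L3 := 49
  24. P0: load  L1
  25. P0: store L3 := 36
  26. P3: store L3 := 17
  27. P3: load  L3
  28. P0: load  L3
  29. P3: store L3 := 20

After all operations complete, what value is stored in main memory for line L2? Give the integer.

memory[L2] = 80

  op1 P2: load  L4 → I/I/E/I on L4; bus BusRd; mem=30
  op2 P0: load  L3 → E/I/I/I on L3; bus BusRd; mem=20
  op3 P0: store L3 := 23 → M/I/I/I on L3; bus (none); mem=20
  op4 P3: store L3 := 21 → I/I/I/M on L3; bus BusRdX Flush; mem=23
  op5 P3: load  L3 → I/I/I/M on L3; bus (none); mem=23
  op6 P3: load  L3 → I/I/I/M on L3; bus (none); mem=23
  op7 P1: load  L1 → I/E/I/I on L1; bus BusRd; mem=60
  op8 P3: load  L3 → I/I/I/M on L3; bus (none); mem=23
  op9 P3: store L3 := 48 → I/I/I/M on L3; bus (none); mem=23
  op10 P2: load  L3 → I/I/S/O on L3; bus BusRd; mem=23
  op11 P1: store L3 := 11 → I/M/I/I on L3; bus BusRdX Flush; mem=48
  op12 P2: load  L4 → I/I/E/I on L4; bus (none); mem=30
  op13 P0: load  L2 → E/I/I/I on L2; bus BusRd; mem=80
  op14 P2: load  L3 → I/O/S/I on L3; bus BusRd; mem=48
  op15 P1: load  L3 → I/O/S/I on L3; bus (none); mem=48
  op16 P0: store L3 := 15 → M/I/I/I on L3; bus BusRdX Flush; mem=11
  op17 P0: load  L0 → E/I/I/I on L0; bus BusRd; mem=30
  op18 P3: load  L3 → O/I/I/S on L3; bus BusRd; mem=11
  op19 P1: load  L3 → O/S/I/S on L3; bus BusRd; mem=11
  op20 P0: store L3 := 51 → M/I/I/I on L3; bus BusUpgr; mem=11
  op21 P0: store L0 := 24 → M/I/I/I on L0; bus (none); mem=30
  op22 P0: load  L3 → M/I/I/I on L3; bus (none); mem=11
  op23 P1: store L3 := 49 → I/M/I/I on L3; bus BusRdX Flush; mem=51
  op24 P0: load  L1 → S/S/I/I on L1; bus BusRd; mem=60
  op25 P0: store L3 := 36 → M/I/I/I on L3; bus BusRdX Flush; mem=49
  op26 P3: store L3 := 17 → I/I/I/M on L3; bus BusRdX Flush; mem=36
  op27 P3: load  L3 → I/I/I/M on L3; bus (none); mem=36
  op28 P0: load  L3 → S/I/I/O on L3; bus BusRd; mem=36
  op29 P3: store L3 := 20 → I/I/I/M on L3; bus BusUpgr; mem=36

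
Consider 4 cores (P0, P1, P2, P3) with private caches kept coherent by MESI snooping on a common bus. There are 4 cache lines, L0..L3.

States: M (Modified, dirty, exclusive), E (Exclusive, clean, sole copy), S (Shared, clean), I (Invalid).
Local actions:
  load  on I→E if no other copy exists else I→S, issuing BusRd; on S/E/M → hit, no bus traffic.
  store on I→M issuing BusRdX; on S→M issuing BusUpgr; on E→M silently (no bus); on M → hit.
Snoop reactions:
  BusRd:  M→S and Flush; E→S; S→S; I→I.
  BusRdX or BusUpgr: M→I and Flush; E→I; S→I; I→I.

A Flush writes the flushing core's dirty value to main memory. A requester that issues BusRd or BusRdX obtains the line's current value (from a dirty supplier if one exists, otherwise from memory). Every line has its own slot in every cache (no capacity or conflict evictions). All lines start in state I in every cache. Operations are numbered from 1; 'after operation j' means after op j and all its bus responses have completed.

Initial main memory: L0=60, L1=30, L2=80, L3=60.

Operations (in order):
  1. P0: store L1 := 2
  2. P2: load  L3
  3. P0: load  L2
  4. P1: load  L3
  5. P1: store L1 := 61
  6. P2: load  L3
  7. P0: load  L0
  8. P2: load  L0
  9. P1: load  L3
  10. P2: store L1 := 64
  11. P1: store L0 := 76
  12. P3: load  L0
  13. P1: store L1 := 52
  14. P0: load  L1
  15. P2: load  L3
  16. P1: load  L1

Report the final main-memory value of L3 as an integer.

[1] P0: store L1 := 2 | P0:M(2), P1:I, P2:I, P3:I | bus: BusRdX
[2] P2: load  L3 | P0:I, P1:I, P2:E(60), P3:I | bus: BusRd
[3] P0: load  L2 | P0:E(80), P1:I, P2:I, P3:I | bus: BusRd
[4] P1: load  L3 | P0:I, P1:S(60), P2:S(60), P3:I | bus: BusRd
[5] P1: store L1 := 61 | P0:I, P1:M(61), P2:I, P3:I | bus: BusRdX,Flush
[6] P2: load  L3 | P0:I, P1:S(60), P2:S(60), P3:I | bus: none
[7] P0: load  L0 | P0:E(60), P1:I, P2:I, P3:I | bus: BusRd
[8] P2: load  L0 | P0:S(60), P1:I, P2:S(60), P3:I | bus: BusRd
[9] P1: load  L3 | P0:I, P1:S(60), P2:S(60), P3:I | bus: none
[10] P2: store L1 := 64 | P0:I, P1:I, P2:M(64), P3:I | bus: BusRdX,Flush
[11] P1: store L0 := 76 | P0:I, P1:M(76), P2:I, P3:I | bus: BusRdX
[12] P3: load  L0 | P0:I, P1:S(76), P2:I, P3:S(76) | bus: BusRd,Flush
[13] P1: store L1 := 52 | P0:I, P1:M(52), P2:I, P3:I | bus: BusRdX,Flush
[14] P0: load  L1 | P0:S(52), P1:S(52), P2:I, P3:I | bus: BusRd,Flush
[15] P2: load  L3 | P0:I, P1:S(60), P2:S(60), P3:I | bus: none
[16] P1: load  L1 | P0:S(52), P1:S(52), P2:I, P3:I | bus: none

memory[L3] = 60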